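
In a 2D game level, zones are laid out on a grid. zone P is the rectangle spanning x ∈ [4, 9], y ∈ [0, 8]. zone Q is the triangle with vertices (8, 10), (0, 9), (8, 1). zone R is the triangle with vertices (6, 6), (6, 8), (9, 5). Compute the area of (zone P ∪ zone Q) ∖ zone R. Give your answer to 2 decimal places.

|zone P ∪ zone Q| = 56.
|(zone P ∪ zone Q) ∩ zone R| = 3.
|(zone P ∪ zone Q) ∖ zone R| = 56 − 3 = 53.00.

53.00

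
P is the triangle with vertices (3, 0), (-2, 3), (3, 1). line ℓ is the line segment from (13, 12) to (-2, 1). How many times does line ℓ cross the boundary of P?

2

The segment meets the boundary at (-0.5,2.1), (-0.235,2.294).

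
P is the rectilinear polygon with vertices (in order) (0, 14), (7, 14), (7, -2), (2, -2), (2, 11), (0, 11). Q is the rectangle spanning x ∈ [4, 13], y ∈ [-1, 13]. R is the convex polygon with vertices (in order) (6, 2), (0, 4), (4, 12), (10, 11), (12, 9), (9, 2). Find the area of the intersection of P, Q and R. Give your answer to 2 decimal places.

28.58

The intersection is the polygon with vertices (4,12), (7,11.5), (7,2), (6,2), (4,2.667).
By the shoelace formula its area is 28.58.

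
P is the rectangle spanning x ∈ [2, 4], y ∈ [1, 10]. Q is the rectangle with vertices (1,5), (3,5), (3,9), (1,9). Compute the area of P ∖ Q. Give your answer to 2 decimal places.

|P∩Q|: x∈[2,3], y∈[5,9] → 1·4 = 4.
|P| = 18.
|P ∖ Q| = |P| − |P∩Q| = 18 − 4 = 14.00.

14.00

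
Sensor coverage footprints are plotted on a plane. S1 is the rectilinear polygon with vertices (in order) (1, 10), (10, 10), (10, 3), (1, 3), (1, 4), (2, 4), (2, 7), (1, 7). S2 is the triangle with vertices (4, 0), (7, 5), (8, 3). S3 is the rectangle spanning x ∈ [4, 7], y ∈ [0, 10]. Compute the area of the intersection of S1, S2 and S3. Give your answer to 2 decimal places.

1.20

The intersection is the polygon with vertices (7,5), (7,3), (5.8,3).
By the shoelace formula its area is 1.20.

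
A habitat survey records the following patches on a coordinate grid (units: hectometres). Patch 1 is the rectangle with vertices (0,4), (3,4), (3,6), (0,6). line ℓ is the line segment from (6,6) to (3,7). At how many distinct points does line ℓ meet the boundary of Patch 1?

The segment lies entirely outside Patch 1 and never meets its boundary.

0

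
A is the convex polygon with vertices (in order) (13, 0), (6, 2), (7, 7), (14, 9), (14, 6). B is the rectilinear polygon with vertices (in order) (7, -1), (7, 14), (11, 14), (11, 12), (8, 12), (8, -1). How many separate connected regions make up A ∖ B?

A ∖ B splits into 2 disjoint pieces (area 42.2857, area 2.6429).

2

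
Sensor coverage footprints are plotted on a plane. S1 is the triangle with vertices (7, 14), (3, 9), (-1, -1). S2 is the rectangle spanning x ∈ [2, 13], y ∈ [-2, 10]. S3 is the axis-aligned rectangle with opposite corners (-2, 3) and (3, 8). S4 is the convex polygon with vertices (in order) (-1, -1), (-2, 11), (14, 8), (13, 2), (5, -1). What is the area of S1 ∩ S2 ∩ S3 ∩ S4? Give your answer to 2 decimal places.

1.99

The intersection is the polygon with vertices (2,6.5), (2.6,8), (3,8), (3,6.5), (2,4.625).
By the shoelace formula its area is 1.99.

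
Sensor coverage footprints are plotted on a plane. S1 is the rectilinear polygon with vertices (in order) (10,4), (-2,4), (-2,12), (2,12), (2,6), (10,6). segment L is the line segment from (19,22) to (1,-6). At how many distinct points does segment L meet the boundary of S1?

2

The segment meets the boundary at (7.429,4), (8.714,6).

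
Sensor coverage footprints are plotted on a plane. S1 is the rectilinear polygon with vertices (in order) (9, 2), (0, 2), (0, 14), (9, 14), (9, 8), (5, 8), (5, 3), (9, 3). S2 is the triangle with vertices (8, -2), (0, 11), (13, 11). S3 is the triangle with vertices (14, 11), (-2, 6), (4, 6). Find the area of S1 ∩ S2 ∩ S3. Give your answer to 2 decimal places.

The intersection is the polygon with vertices (2.258,7.331), (9,9.438), (9,8.5), (8,8), (5,8), (5,6.5), (4,6), (3.077,6).
By the shoelace formula its area is 7.03.

7.03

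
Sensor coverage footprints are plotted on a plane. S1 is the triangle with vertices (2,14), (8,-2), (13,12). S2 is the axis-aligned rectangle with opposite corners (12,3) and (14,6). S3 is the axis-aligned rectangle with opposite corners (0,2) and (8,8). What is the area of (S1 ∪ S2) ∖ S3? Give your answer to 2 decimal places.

|S1 ∪ S2| = 88.
|(S1 ∪ S2) ∩ S3| = 15.75.
|(S1 ∪ S2) ∖ S3| = 88 − 15.75 = 72.25.

72.25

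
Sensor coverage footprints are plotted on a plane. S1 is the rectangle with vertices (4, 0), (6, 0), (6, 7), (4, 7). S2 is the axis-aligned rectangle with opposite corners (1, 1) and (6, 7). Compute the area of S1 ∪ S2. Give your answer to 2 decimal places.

By inclusion–exclusion:
Individual areas: |S1| = 14, |S2| = 30.
|S1∩S2|: x∈[4,6], y∈[1,7] → 2·6 = 12.
|S1 ∪ S2| = 44 − 12 = 32.00.

32.00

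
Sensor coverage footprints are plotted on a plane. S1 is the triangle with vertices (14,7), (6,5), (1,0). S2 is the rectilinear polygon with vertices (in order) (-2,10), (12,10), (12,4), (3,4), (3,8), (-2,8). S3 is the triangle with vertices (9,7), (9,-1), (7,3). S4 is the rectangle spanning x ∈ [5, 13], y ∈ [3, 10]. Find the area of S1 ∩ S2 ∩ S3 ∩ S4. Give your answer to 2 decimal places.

1.72

The intersection is the polygon with vertices (9,4.308), (8.429,4), (7.5,4), (8.286,5.571), (9,5.75).
By the shoelace formula its area is 1.72.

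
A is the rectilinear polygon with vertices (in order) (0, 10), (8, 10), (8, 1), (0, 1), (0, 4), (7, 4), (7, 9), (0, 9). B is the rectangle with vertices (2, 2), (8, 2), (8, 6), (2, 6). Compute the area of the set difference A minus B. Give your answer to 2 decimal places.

|A| = 37, |A∩B| = 14.
|A ∖ B| = |A| − |A∩B| = 37 − 14 = 23.00.

23.00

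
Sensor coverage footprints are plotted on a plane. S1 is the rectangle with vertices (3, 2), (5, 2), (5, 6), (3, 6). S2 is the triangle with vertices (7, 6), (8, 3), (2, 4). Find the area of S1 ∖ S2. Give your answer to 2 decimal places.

|S1| = 8, |S1∩S2| = 2.2667.
|S1 ∖ S2| = |S1| − |S1∩S2| = 8 − 2.2667 = 5.73.

5.73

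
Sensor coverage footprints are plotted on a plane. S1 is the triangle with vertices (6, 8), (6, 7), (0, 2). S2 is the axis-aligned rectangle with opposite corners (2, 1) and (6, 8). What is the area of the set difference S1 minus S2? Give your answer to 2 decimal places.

|S1| = 3, |S1∩S2| = 2.6667.
|S1 ∖ S2| = |S1| − |S1∩S2| = 3 − 2.6667 = 0.33.

0.33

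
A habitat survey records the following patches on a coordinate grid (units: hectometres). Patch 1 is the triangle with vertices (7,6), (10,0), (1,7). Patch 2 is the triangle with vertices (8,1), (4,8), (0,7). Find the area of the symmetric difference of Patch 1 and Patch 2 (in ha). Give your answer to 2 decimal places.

|Patch 1| = 16.5, |Patch 2| = 16, |Patch 1∩Patch 2| = 7.7538.
|Patch 1 △ Patch 2| = |Patch 1| + |Patch 2| − 2·|Patch 1∩Patch 2| = 16.5 + 16 − 15.5075 = 16.99.

16.99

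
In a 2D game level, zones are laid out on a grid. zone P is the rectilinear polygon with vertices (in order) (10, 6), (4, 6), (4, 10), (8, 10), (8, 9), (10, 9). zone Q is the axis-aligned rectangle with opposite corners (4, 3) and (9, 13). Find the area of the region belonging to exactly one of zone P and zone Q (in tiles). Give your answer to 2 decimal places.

|zone P| = 22, |zone Q| = 50, |zone P∩zone Q| = 19.
|zone P △ zone Q| = |zone P| + |zone Q| − 2·|zone P∩zone Q| = 22 + 50 − 38 = 34.00.

34.00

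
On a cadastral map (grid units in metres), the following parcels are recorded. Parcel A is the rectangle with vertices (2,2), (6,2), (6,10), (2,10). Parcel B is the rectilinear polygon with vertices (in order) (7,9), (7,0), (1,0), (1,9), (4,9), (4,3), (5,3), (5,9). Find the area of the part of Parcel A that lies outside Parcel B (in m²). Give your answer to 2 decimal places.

|Parcel A| = 32, |Parcel A∩Parcel B| = 22.
|Parcel A ∖ Parcel B| = |Parcel A| − |Parcel A∩Parcel B| = 32 − 22 = 10.00.

10.00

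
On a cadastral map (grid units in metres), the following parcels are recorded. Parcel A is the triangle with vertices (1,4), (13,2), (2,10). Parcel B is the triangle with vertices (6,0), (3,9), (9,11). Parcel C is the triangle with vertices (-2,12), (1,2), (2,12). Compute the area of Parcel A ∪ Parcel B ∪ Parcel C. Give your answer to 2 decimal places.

73.04

By inclusion–exclusion:
Individual areas: |Parcel A| = 37, |Parcel B| = 30, |Parcel C| = 20.
|Parcel A∩Parcel B| = 13.6544.
|Parcel A∩Parcel C| = 0.3033.
|Parcel B∩Parcel C| = 0.
|Parcel A∩Parcel B∩Parcel C| = 0.
|Parcel A ∪ Parcel B ∪ Parcel C| = 87 − 13.9577 + 0 = 73.04.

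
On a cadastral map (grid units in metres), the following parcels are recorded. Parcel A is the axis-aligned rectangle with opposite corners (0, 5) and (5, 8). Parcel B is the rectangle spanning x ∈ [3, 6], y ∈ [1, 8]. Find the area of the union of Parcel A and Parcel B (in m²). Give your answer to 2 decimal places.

30.00

By inclusion–exclusion:
Individual areas: |Parcel A| = 15, |Parcel B| = 21.
|Parcel A∩Parcel B|: x∈[3,5], y∈[5,8] → 2·3 = 6.
|Parcel A ∪ Parcel B| = 36 − 6 = 30.00.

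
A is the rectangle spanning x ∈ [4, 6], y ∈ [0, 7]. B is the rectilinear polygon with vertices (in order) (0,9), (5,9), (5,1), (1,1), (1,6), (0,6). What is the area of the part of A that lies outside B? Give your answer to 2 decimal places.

|A| = 14, |A∩B| = 6.
|A ∖ B| = |A| − |A∩B| = 14 − 6 = 8.00.

8.00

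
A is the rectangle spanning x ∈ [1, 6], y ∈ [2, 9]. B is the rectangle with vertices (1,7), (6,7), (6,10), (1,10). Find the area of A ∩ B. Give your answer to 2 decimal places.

|A∩B|: x∈[1,6], y∈[7,9] → 5·2 = 10.

10.00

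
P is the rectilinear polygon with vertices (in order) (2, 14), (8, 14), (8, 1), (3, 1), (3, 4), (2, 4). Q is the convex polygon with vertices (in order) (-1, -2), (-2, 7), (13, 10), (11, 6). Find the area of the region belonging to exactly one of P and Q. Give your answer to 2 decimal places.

|P| = 75, |Q| = 85, |P∩Q| = 34.65.
|P △ Q| = |P| + |Q| − 2·|P∩Q| = 75 + 85 − 69.3 = 90.70.

90.70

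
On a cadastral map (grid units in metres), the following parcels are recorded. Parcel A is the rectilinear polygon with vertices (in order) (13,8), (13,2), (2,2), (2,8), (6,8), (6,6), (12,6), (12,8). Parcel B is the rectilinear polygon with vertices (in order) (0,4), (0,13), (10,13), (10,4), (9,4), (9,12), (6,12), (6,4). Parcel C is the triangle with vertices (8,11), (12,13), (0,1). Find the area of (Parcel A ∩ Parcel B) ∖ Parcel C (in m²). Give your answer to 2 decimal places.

14.50

|Parcel A ∩ Parcel B| = 18.
|(Parcel A ∩ Parcel B) ∩ Parcel C| = 3.5.
|(Parcel A ∩ Parcel B) ∖ Parcel C| = 18 − 3.5 = 14.50.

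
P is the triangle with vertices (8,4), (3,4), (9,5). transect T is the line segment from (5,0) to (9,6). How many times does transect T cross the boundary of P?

The segment meets the boundary at (8.25,4.875), (7.667,4).

2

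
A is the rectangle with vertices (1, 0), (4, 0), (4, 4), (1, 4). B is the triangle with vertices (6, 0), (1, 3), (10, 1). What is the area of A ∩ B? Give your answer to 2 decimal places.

1.70

The intersection is the polygon with vertices (4,1.2), (1,3), (4,2.333).
By the shoelace formula its area is 1.70.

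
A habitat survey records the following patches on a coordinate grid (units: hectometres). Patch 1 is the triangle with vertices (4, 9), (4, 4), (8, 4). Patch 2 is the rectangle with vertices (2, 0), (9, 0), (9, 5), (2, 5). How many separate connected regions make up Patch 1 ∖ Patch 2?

1

Patch 1 ∖ Patch 2 is a single connected region.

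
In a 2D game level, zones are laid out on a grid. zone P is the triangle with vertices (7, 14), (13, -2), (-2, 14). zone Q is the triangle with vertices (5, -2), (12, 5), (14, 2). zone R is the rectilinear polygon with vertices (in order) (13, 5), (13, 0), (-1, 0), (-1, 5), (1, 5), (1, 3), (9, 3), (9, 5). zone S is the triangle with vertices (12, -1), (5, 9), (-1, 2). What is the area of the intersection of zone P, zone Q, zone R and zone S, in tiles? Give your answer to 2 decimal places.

0.91

The intersection is the polygon with vertices (9.129,2.129), (9.529,2.529), (10.873,0.61), (10.647,0.51).
By the shoelace formula its area is 0.91.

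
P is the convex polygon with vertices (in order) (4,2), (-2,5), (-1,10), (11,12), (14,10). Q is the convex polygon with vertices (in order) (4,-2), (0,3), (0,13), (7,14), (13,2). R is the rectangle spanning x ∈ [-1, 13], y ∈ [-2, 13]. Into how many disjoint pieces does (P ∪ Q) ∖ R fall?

(P ∪ Q) ∖ R splits into 3 disjoint pieces (area 2.75, area 3.75, area 0.7333).

3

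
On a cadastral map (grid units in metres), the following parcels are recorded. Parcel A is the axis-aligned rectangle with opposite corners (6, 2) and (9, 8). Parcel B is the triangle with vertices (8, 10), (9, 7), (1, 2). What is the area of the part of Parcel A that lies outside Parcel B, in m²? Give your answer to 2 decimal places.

|Parcel A| = 18, |Parcel A∩Parcel B| = 5.6101.
|Parcel A ∖ Parcel B| = |Parcel A| − |Parcel A∩Parcel B| = 18 − 5.6101 = 12.39.

12.39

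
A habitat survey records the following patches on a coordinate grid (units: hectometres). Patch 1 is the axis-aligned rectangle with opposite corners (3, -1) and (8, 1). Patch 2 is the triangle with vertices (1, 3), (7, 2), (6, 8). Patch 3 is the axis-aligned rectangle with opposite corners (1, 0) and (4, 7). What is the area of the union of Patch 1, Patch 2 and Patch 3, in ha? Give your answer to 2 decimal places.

42.25

By inclusion–exclusion:
Individual areas: |Patch 1| = 10, |Patch 2| = 17.5, |Patch 3| = 21.
|Patch 1∩Patch 2| = 0.
|Patch 1∩Patch 3|: x∈[3,4], y∈[0,1] → 1·1 = 1.
|Patch 2∩Patch 3| = 5.25.
|Patch 1∩Patch 2∩Patch 3| = 0.
|Patch 1 ∪ Patch 2 ∪ Patch 3| = 48.5 − 6.25 + 0 = 42.25.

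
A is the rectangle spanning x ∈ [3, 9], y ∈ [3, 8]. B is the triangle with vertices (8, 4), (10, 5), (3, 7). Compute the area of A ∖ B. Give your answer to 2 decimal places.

|A| = 30, |A∩B| = 5.1071.
|A ∖ B| = |A| − |A∩B| = 30 − 5.1071 = 24.89.

24.89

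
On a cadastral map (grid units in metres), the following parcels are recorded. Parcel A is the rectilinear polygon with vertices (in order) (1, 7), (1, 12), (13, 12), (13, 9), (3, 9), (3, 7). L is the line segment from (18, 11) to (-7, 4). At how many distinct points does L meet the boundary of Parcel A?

2

The segment meets the boundary at (10.857,9), (13,9.6).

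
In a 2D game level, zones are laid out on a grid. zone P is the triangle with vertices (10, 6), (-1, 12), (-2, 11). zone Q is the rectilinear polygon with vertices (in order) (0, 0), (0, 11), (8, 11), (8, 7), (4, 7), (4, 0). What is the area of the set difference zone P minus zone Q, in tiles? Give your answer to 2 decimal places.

2.54

|zone P| = 8.5, |zone P∩zone Q| = 5.9591.
|zone P ∖ zone Q| = |zone P| − |zone P∩zone Q| = 8.5 − 5.9591 = 2.54.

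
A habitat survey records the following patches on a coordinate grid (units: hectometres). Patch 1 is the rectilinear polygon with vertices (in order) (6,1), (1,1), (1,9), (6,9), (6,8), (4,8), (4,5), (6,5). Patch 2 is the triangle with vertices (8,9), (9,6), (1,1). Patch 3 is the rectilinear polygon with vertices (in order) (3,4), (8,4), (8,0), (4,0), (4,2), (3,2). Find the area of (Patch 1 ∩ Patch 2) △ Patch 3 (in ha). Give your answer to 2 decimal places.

18.73

|Patch 1 ∩ Patch 2| = 5.1875.
|(Patch 1 ∩ Patch 2) ∩ Patch 3| = 2.2268.
|(Patch 1 ∩ Patch 2) △ Patch 3| = 5.1875 + 18 − 4.4536 = 18.73.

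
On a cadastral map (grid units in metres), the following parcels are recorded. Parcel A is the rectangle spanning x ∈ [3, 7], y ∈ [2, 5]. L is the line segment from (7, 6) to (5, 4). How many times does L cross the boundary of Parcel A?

The segment meets the boundary at (6,5).

1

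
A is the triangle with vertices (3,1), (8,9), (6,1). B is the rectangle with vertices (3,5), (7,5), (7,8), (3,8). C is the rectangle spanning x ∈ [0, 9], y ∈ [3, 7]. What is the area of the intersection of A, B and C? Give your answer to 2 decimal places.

The intersection is the polygon with vertices (7,5), (5.5,5), (6.75,7), (7,7).
By the shoelace formula its area is 1.75.

1.75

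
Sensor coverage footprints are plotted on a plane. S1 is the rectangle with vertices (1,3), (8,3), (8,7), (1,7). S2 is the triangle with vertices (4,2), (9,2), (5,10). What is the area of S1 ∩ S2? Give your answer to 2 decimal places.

12.25

The intersection is the polygon with vertices (8,3), (4.125,3), (4.625,7), (6.5,7), (8,4).
By the shoelace formula its area is 12.25.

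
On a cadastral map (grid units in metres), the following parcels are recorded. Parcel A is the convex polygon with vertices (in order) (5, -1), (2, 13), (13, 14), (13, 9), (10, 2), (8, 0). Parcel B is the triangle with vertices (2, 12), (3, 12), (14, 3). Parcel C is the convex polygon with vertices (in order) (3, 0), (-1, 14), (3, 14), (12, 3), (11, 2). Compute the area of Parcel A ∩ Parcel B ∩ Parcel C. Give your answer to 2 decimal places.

3.41

The intersection is the polygon with vertices (3,12), (7.95,7.95), (8.823,6.882), (2.255,11.809), (2.214,12).
By the shoelace formula its area is 3.41.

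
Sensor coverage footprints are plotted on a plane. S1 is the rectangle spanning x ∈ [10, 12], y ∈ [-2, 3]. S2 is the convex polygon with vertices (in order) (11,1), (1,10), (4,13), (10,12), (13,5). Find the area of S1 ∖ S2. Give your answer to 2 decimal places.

7.45

|S1| = 10, |S1∩S2| = 2.55.
|S1 ∖ S2| = |S1| − |S1∩S2| = 10 − 2.55 = 7.45.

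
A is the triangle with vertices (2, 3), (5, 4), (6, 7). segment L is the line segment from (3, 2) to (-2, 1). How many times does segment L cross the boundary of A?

The segment lies entirely outside A and never meets its boundary.

0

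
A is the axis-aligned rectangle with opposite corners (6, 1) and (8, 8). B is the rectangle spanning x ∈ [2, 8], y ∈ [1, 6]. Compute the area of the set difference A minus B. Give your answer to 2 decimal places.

|A∩B|: x∈[6,8], y∈[1,6] → 2·5 = 10.
|A| = 14.
|A ∖ B| = |A| − |A∩B| = 14 − 10 = 4.00.

4.00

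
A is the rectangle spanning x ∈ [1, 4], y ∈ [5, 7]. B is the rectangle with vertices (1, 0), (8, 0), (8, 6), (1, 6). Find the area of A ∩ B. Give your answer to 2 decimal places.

|A∩B|: x∈[1,4], y∈[5,6] → 3·1 = 3.

3.00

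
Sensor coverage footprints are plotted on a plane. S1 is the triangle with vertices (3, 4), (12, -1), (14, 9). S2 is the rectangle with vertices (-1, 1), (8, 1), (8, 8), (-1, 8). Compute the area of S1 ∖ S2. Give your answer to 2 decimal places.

|S1| = 50, |S1∩S2| = 12.6263.
|S1 ∖ S2| = |S1| − |S1∩S2| = 50 − 12.6263 = 37.37.

37.37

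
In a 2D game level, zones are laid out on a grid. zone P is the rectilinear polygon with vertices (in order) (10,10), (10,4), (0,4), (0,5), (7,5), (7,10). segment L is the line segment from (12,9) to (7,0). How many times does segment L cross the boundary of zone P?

The segment meets the boundary at (9.222,4), (10,5.4).

2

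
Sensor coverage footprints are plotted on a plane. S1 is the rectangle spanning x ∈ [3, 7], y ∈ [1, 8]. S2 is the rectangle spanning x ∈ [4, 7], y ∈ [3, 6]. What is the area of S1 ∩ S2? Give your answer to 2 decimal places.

9.00

|S1∩S2|: x∈[4,7], y∈[3,6] → 3·3 = 9.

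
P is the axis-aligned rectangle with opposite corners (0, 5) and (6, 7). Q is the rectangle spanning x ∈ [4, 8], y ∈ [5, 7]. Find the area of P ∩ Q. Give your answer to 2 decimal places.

|P∩Q|: x∈[4,6], y∈[5,7] → 2·2 = 4.

4.00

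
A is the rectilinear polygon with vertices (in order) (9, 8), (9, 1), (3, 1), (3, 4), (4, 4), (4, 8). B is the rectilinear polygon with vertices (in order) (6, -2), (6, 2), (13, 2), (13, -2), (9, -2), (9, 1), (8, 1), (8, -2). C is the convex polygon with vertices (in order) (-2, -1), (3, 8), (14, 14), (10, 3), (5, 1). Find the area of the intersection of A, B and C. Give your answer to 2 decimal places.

0.45

The intersection is the polygon with vertices (6,2), (7.5,2), (6,1.4).
By the shoelace formula its area is 0.45.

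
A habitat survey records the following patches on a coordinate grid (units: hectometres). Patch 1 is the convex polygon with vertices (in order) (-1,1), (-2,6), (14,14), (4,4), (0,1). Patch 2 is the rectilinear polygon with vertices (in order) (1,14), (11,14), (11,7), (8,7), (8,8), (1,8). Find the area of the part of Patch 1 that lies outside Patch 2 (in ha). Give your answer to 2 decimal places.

39.75

|Patch 1| = 55.5, |Patch 1∩Patch 2| = 15.75.
|Patch 1 ∖ Patch 2| = |Patch 1| − |Patch 1∩Patch 2| = 55.5 − 15.75 = 39.75.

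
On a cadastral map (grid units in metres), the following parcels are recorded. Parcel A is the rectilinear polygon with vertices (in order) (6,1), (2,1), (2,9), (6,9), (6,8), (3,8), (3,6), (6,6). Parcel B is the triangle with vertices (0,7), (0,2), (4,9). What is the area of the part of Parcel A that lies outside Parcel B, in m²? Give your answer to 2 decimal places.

23.66

|Parcel A| = 26, |Parcel A∩Parcel B| = 2.3393.
|Parcel A ∖ Parcel B| = |Parcel A| − |Parcel A∩Parcel B| = 26 − 2.3393 = 23.66.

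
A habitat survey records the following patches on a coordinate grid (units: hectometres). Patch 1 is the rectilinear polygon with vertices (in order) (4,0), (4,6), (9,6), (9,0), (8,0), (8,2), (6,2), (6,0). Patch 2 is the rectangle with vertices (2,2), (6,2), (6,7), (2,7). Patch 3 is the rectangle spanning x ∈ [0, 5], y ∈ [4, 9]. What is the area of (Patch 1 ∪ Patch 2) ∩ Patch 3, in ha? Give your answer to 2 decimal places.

The region (Patch 1 ∪ Patch 2) ∩ Patch 3 is the polygon with vertices (2,7), (5,7), (5,4), (2,4).
By the shoelace formula its area is 9.00.

9.00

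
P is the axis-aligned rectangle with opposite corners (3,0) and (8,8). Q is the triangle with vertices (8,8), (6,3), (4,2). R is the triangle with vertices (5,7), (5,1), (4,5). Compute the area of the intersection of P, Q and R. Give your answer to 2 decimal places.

0.32

The intersection is the polygon with vertices (4.667,2.333), (4.545,2.818), (5,3.5), (5,2.5).
By the shoelace formula its area is 0.32.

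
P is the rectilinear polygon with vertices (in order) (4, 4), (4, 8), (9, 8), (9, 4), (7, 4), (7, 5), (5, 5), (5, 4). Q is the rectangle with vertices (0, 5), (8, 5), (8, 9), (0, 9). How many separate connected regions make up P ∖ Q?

P ∖ Q splits into 2 disjoint pieces (area 1, area 5).

2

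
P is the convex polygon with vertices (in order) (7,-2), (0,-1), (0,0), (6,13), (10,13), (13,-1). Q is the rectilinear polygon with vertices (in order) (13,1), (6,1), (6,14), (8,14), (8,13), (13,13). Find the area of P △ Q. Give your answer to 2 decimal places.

|P| = 128.5, |Q| = 86, |P∩Q| = 63.4286.
|P △ Q| = |P| + |Q| − 2·|P∩Q| = 128.5 + 86 − 126.8571 = 87.64.

87.64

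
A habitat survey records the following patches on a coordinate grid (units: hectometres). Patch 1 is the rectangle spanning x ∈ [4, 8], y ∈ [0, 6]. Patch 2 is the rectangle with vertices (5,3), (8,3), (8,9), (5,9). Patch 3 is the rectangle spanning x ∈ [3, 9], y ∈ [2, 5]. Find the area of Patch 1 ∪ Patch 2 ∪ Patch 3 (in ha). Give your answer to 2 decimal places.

39.00

By inclusion–exclusion:
Individual areas: |Patch 1| = 24, |Patch 2| = 18, |Patch 3| = 18.
|Patch 1∩Patch 2|: x∈[5,8], y∈[3,6] → 3·3 = 9.
|Patch 1∩Patch 3|: x∈[4,8], y∈[2,5] → 4·3 = 12.
|Patch 2∩Patch 3|: x∈[5,8], y∈[3,5] → 3·2 = 6.
|Patch 1∩Patch 2∩Patch 3| = 6.
|Patch 1 ∪ Patch 2 ∪ Patch 3| = 60 − 27 + 6 = 39.00.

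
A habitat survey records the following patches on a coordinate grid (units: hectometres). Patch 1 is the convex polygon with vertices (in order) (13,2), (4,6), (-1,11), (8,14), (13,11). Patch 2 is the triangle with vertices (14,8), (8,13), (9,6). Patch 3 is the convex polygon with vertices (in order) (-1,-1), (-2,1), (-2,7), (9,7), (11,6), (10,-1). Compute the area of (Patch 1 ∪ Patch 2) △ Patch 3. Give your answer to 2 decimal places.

|Patch 1 ∪ Patch 2| = 97.1167.
|(Patch 1 ∪ Patch 2) ∩ Patch 3| = 16.7388.
|(Patch 1 ∪ Patch 2) △ Patch 3| = 97.1167 + 98.5 − 33.4776 = 162.14.

162.14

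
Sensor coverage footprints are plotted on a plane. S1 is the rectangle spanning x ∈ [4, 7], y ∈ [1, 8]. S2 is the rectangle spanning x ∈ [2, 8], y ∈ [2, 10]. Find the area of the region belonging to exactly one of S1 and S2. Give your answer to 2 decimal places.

|S1∩S2|: x∈[4,7], y∈[2,8] → 3·6 = 18.
|S1 △ S2| = |S1| + |S2| − 2·|S1∩S2| = 21 + 48 − 36 = 33.00.

33.00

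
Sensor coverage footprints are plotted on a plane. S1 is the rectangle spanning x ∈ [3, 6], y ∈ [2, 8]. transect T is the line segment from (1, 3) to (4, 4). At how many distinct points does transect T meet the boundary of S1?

1

The segment meets the boundary at (3,3.667).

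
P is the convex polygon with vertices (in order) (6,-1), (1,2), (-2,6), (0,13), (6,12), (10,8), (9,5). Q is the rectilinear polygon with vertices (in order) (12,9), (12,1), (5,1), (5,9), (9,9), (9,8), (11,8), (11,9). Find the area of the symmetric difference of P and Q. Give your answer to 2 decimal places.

|P| = 107, |Q| = 54, |P∩Q| = 29.5.
|P △ Q| = |P| + |Q| − 2·|P∩Q| = 107 + 54 − 59 = 102.00.

102.00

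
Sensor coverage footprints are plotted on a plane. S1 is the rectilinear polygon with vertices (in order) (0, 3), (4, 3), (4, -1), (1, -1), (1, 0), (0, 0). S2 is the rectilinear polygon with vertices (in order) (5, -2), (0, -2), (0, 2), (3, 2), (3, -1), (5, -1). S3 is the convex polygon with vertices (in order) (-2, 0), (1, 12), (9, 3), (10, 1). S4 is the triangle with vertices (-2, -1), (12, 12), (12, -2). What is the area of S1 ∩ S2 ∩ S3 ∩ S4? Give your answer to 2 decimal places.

The intersection is the polygon with vertices (3,2), (3,0.417), (0,0.167), (0,0.857), (1.231,2).
By the shoelace formula its area is 4.42.

4.42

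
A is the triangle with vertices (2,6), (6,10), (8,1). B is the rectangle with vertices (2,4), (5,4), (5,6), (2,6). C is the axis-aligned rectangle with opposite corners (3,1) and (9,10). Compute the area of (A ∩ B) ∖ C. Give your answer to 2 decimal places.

|A ∩ B| = 3.6.
|(A ∩ B) ∩ C| = 3.1833.
|(A ∩ B) ∖ C| = 3.6 − 3.1833 = 0.42.

0.42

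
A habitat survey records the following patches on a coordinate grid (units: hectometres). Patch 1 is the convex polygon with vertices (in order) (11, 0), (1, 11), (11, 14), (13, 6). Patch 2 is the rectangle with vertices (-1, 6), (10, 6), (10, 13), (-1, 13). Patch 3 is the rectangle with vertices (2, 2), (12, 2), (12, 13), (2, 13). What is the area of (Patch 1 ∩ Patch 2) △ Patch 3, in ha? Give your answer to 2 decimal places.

66.43

|Patch 1 ∩ Patch 2| = 44.9697.
|(Patch 1 ∩ Patch 2) ∩ Patch 3| = 44.2697.
|(Patch 1 ∩ Patch 2) △ Patch 3| = 44.9697 + 110 − 88.5394 = 66.43.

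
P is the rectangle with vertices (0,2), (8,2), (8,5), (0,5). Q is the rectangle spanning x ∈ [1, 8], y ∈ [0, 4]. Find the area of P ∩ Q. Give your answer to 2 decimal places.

|P∩Q|: x∈[1,8], y∈[2,4] → 7·2 = 14.

14.00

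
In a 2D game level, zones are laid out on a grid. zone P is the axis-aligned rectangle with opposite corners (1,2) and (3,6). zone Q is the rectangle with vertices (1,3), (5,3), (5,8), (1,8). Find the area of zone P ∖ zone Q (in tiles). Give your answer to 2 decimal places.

2.00

|zone P∩zone Q|: x∈[1,3], y∈[3,6] → 2·3 = 6.
|zone P| = 8.
|zone P ∖ zone Q| = |zone P| − |zone P∩zone Q| = 8 − 6 = 2.00.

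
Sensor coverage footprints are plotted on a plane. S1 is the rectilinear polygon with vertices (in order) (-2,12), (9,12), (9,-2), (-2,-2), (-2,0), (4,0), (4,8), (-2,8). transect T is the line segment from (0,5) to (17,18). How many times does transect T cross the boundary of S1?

2

The segment meets the boundary at (9,11.882), (3.923,8).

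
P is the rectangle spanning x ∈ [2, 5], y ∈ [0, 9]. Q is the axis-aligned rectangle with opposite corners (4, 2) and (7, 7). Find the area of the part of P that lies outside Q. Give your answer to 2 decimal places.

|P∩Q|: x∈[4,5], y∈[2,7] → 1·5 = 5.
|P| = 27.
|P ∖ Q| = |P| − |P∩Q| = 27 − 5 = 22.00.

22.00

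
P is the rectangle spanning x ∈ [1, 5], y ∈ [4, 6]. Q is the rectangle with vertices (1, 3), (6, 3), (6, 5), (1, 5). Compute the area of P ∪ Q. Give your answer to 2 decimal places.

By inclusion–exclusion:
Individual areas: |P| = 8, |Q| = 10.
|P∩Q|: x∈[1,5], y∈[4,5] → 4·1 = 4.
|P ∪ Q| = 18 − 4 = 14.00.

14.00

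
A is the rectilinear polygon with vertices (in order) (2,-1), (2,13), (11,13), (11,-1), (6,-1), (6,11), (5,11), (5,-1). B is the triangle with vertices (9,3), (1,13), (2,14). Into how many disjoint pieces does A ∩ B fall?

A ∩ B splits into 2 disjoint pieces (area 4.9854, area 1.4464).

2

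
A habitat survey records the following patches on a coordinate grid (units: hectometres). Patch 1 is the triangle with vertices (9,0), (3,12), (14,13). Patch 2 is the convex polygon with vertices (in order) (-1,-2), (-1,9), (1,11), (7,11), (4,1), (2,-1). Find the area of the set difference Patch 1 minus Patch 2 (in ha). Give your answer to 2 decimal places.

|Patch 1| = 69, |Patch 1∩Patch 2| = 7.6562.
|Patch 1 ∖ Patch 2| = |Patch 1| − |Patch 1∩Patch 2| = 69 − 7.6562 = 61.34.

61.34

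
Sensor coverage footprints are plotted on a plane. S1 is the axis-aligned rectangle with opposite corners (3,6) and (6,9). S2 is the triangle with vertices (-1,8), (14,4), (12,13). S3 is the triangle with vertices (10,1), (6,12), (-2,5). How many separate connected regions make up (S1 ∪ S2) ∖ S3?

2

(S1 ∪ S2) ∖ S3 splits into 2 disjoint pieces (area 2.6265, area 40.8866).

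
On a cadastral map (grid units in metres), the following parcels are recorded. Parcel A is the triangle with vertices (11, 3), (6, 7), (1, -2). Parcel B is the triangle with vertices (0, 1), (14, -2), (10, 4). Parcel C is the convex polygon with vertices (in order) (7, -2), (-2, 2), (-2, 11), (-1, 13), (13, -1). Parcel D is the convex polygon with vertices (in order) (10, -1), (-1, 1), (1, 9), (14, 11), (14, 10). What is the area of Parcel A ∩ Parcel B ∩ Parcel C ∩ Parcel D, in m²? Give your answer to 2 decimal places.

13.01

The intersection is the polygon with vertices (2.383,0.489), (3.2,1.96), (8.461,3.538), (9.667,2.333), (4.9,-0.05).
By the shoelace formula its area is 13.01.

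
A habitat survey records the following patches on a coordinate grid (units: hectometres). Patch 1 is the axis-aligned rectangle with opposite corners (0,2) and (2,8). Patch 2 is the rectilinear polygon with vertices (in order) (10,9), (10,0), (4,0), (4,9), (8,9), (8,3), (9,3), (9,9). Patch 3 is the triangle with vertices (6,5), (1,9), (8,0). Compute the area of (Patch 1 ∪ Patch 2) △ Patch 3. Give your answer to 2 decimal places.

|Patch 1 ∪ Patch 2| = 60.
|(Patch 1 ∪ Patch 2) ∩ Patch 3| = 6.346.
|(Patch 1 ∪ Patch 2) △ Patch 3| = 60 + 8.5 − 12.6921 = 55.81.

55.81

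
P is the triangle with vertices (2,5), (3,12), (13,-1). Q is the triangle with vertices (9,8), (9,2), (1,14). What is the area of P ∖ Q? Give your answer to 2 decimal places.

|P| = 41.5, |P∩Q| = 9.6588.
|P ∖ Q| = |P| − |P∩Q| = 41.5 − 9.6588 = 31.84.

31.84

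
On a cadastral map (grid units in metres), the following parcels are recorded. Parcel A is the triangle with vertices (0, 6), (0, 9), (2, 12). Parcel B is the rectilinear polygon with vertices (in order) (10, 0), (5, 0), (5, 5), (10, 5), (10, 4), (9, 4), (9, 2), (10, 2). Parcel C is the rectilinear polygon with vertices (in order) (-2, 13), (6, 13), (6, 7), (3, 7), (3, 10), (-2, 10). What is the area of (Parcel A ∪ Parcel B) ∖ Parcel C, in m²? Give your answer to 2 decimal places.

|Parcel A ∪ Parcel B| = 26.
|(Parcel A ∪ Parcel B) ∩ Parcel C| = 0.6667.
|(Parcel A ∪ Parcel B) ∖ Parcel C| = 26 − 0.6667 = 25.33.

25.33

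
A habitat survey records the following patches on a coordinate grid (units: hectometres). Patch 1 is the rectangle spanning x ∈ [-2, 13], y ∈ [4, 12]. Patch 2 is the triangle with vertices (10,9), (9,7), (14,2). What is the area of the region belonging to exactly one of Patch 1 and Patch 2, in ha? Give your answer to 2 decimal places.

114.21

|Patch 1| = 120, |Patch 2| = 7.5, |Patch 1∩Patch 2| = 6.6429.
|Patch 1 △ Patch 2| = |Patch 1| + |Patch 2| − 2·|Patch 1∩Patch 2| = 120 + 7.5 − 13.2857 = 114.21.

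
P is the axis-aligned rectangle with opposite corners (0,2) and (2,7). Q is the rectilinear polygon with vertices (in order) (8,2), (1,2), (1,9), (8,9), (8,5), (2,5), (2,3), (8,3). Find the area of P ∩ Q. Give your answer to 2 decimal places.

5.00

The intersection is the polygon with vertices (2,2), (1,2), (1,7), (2,7), (2,5), (2,3).
By the shoelace formula its area is 5.00.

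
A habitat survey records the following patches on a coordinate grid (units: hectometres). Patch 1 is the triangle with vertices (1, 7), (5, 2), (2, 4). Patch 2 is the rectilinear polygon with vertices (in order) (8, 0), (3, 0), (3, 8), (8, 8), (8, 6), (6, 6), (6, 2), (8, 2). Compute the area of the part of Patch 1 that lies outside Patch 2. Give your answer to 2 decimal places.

|Patch 1| = 3.5, |Patch 1∩Patch 2| = 1.1667.
|Patch 1 ∖ Patch 2| = |Patch 1| − |Patch 1∩Patch 2| = 3.5 − 1.1667 = 2.33.

2.33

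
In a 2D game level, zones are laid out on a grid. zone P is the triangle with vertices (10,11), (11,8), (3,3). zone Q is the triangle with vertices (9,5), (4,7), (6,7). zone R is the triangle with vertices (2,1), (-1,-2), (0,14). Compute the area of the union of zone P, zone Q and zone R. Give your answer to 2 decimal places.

By inclusion–exclusion:
Individual areas: |zone P| = 14.5, |zone Q| = 2, |zone R| = 22.5.
|zone P∩zone Q| = 0.8183.
|zone P∩zone R| = 0.
|zone Q∩zone R| = 0.
|zone P∩zone Q∩zone R| = 0.
|zone P ∪ zone Q ∪ zone R| = 39 − 0.8183 + 0 = 38.18.

38.18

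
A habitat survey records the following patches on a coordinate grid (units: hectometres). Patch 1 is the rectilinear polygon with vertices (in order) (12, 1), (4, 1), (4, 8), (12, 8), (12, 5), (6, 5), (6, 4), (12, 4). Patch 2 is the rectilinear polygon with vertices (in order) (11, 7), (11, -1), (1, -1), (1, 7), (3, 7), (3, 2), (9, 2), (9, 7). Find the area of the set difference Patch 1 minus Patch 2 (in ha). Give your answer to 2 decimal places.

|Patch 1| = 50, |Patch 1∩Patch 2| = 15.
|Patch 1 ∖ Patch 2| = |Patch 1| − |Patch 1∩Patch 2| = 50 − 15 = 35.00.

35.00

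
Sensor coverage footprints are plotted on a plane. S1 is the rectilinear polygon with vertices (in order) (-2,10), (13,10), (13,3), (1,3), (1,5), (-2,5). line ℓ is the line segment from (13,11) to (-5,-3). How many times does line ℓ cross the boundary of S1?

The segment meets the boundary at (2.714,3), (11.714,10).

2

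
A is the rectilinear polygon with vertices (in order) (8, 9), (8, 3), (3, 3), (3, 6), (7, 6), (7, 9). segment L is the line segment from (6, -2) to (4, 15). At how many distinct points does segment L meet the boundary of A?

The segment meets the boundary at (5.059,6), (5.412,3).

2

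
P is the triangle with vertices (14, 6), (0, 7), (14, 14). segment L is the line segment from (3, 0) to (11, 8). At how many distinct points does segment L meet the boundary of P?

1

The segment meets the boundary at (9.333,6.333).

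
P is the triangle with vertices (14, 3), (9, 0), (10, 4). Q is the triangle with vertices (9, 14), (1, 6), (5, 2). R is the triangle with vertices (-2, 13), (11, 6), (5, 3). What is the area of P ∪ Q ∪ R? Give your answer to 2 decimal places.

63.92

By inclusion–exclusion:
Individual areas: |P| = 8.5, |Q| = 32, |R| = 40.5.
|P∩Q| = 0.
|P∩R| = 0.
|Q∩R| = 17.0839.
|P∩Q∩R| = 0.
|P ∪ Q ∪ R| = 81 − 17.0839 + 0 = 63.92.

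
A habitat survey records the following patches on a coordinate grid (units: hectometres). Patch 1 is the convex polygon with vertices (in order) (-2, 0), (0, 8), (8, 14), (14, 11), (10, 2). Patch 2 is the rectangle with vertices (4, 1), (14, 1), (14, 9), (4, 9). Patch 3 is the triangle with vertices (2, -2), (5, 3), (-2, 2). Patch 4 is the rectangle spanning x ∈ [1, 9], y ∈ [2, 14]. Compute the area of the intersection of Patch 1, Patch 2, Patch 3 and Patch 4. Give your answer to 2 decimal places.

The intersection is the polygon with vertices (5,3), (4.4,2), (4,2), (4,2.857).
By the shoelace formula its area is 0.63.

0.63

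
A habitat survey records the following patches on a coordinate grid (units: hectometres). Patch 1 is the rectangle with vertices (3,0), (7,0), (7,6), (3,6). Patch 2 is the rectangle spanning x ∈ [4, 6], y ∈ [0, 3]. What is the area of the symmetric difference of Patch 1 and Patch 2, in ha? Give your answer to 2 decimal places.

18.00

|Patch 1∩Patch 2|: x∈[4,6], y∈[0,3] → 2·3 = 6.
|Patch 1 △ Patch 2| = |Patch 1| + |Patch 2| − 2·|Patch 1∩Patch 2| = 24 + 6 − 12 = 18.00.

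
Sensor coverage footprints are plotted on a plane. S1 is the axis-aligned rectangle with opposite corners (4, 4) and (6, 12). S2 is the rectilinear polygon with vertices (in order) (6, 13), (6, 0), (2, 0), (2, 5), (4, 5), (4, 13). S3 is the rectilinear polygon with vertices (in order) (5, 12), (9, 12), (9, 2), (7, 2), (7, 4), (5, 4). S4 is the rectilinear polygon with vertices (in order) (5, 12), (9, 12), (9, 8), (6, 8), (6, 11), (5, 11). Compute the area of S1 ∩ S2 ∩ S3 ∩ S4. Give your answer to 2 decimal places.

1.00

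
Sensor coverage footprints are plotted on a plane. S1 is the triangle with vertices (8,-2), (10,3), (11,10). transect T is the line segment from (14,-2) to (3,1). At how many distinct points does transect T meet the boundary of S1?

The segment meets the boundary at (8.383,-0.468), (8.59,-0.525).

2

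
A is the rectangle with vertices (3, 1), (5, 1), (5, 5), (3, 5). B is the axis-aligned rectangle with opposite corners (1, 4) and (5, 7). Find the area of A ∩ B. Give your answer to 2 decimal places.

|A∩B|: x∈[3,5], y∈[4,5] → 2·1 = 2.

2.00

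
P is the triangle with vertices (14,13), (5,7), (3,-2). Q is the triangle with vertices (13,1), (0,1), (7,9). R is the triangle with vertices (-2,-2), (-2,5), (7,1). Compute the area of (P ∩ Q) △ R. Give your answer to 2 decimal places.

48.71

|P ∩ Q| = 20.6165.
|(P ∩ Q) ∩ R| = 1.7042.
|(P ∩ Q) △ R| = 20.6165 + 31.5 − 3.4083 = 48.71.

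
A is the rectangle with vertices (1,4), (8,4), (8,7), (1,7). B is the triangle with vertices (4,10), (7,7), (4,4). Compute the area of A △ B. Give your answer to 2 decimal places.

21.00

|A| = 21, |B| = 9, |A∩B| = 4.5.
|A △ B| = |A| + |B| − 2·|A∩B| = 21 + 9 − 9 = 21.00.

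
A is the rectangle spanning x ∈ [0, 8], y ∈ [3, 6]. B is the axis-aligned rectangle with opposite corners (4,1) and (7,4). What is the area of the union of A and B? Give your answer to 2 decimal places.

By inclusion–exclusion:
Individual areas: |A| = 24, |B| = 9.
|A∩B|: x∈[4,7], y∈[3,4] → 3·1 = 3.
|A ∪ B| = 33 − 3 = 30.00.

30.00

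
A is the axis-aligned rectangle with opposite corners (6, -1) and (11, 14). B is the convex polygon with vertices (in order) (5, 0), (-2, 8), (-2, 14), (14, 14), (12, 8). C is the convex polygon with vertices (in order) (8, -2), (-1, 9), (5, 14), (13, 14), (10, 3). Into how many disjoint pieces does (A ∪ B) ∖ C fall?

(A ∪ B) ∖ C splits into 4 disjoint pieces (area 9.0333, area 0.8535, area 33.5872, area 5.2453).

4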